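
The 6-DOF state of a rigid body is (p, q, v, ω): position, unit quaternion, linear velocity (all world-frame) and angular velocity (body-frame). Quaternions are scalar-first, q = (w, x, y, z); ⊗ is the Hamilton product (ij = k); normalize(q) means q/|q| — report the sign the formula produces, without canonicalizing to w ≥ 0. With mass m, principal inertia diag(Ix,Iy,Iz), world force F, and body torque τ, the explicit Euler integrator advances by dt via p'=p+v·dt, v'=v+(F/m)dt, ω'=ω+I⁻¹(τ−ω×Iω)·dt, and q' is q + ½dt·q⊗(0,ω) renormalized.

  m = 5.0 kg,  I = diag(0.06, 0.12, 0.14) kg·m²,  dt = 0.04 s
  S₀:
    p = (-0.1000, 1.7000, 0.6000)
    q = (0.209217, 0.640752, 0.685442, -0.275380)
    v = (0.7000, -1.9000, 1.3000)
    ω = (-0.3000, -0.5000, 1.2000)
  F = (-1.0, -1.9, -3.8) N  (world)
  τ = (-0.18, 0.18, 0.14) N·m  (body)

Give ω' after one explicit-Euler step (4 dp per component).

ω' = (-0.4120, -0.4496, 1.2374)

angular accel α = (-2.8000, 1.2600, 0.9357)
ω' = ω + α·dt = (-0.4120, -0.4496, 1.2374)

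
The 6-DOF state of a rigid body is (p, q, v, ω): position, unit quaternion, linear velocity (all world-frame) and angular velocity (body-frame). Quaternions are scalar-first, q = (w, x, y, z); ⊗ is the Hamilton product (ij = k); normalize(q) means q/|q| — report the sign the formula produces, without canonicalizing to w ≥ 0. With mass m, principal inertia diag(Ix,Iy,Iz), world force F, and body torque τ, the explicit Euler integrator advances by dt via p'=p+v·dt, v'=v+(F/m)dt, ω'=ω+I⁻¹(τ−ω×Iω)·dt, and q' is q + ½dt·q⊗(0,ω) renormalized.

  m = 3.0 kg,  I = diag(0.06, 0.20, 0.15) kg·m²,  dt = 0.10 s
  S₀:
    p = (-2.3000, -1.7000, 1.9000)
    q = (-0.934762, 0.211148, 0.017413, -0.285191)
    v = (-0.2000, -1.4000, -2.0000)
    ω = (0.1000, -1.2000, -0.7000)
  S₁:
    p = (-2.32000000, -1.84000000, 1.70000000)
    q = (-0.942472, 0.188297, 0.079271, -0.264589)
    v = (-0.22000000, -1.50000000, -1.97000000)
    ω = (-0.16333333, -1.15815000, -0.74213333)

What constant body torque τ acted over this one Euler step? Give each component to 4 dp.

τ = (-0.2000, 0.0900, -0.0800)

ω₁ − ω₀ = (-0.26333333, 0.04185000, -0.04213333)
gyro term ω₀×Iω₀ = (-0.0420, 0.0063, -0.0168)
applied torque τ = (-0.2000, 0.0900, -0.0800)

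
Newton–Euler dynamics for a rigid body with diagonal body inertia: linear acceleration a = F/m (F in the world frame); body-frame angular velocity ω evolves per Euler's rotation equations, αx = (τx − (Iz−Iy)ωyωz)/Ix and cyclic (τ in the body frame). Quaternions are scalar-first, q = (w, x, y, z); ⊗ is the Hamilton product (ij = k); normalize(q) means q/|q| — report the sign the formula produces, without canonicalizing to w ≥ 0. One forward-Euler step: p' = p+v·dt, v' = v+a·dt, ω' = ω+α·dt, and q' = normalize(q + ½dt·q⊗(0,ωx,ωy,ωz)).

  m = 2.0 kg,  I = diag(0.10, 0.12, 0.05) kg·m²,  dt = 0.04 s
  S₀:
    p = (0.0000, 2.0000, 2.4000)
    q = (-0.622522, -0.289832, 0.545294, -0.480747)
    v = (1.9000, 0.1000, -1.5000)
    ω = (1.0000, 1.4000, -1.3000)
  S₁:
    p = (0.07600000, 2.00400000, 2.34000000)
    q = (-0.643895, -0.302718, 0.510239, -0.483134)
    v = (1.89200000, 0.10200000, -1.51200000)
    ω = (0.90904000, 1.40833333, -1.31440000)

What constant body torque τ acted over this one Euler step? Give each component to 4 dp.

Δω = ω₁−ω₀ = (-0.09096000, 0.00833333, -0.01440000)
precession coupling = (0.1274, -0.0650, 0.0280)
applied torque τ = (-0.1000, -0.0400, 0.0100)

τ = (-0.1000, -0.0400, 0.0100)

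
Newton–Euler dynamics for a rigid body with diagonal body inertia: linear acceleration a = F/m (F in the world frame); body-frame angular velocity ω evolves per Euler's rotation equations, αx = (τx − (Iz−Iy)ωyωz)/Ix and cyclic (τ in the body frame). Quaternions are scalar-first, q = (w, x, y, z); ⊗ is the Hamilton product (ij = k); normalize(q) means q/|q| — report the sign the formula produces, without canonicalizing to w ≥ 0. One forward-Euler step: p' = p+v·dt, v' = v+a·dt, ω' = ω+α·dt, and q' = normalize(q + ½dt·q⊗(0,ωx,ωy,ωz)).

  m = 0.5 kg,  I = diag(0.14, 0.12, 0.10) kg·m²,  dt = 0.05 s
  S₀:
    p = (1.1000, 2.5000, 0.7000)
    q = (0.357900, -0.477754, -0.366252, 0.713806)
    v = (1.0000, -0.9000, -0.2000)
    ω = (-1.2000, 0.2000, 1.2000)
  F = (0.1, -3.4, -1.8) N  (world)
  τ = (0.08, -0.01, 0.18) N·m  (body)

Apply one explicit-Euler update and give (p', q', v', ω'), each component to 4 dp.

p' = (1.1500, 2.4550, 0.6900)
q' = (0.3237, -0.5026, -0.3712, 0.7105)
v' = (1.0100, -1.2400, -0.3800)
ω' = (-1.1697, 0.2198, 1.2876)

new position p' = (1.1500, 2.4550, 0.6900)
v + (F/m)dt = (1.0100, -1.2400, -0.3800)
ω×(Iω) gyroscopic = (-0.0048, -0.0576, 0.0048)
α = I⁻¹(τ − ω×Iω) = (0.6057, 0.3967, 1.7520)
ω' = ω + α·dt = (-1.1697, 0.2198, 1.2876)
2q̇ = q⊗(0,ω) = (-1.3566216, -1.0117436, -0.2116824, -0.1055732)
updated quaternion q' = (0.3237, -0.5026, -0.3712, 0.7105)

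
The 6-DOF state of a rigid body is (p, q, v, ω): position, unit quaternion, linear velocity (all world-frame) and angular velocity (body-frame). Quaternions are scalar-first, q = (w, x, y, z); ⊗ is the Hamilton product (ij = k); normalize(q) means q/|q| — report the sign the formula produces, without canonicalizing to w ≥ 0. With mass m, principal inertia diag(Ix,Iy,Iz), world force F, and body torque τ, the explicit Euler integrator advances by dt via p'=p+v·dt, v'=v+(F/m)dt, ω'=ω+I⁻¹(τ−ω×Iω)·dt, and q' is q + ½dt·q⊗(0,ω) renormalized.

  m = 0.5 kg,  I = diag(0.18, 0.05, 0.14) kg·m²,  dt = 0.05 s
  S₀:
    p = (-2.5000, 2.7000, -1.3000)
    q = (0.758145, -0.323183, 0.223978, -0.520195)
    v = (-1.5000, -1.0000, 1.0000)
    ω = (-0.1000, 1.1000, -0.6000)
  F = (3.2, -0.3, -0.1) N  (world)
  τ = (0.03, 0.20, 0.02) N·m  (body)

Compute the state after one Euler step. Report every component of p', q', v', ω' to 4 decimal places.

a = F/m = (6.4000, -0.6000, -0.2000)
new position p' = (-2.5750, 2.6500, -1.2500)
new velocity v' = (-1.1800, -1.0300, 0.9900)
ω×(Iω) gyroscopic = (-0.0594, 0.0024, 0.0143)
angular accel α = (0.4967, 3.9520, 0.0407)
ω' = ω + α·dt = (-0.0752, 1.2976, -0.5980)
Hamilton product q⊗(0,ω) = (-0.5908111, 0.3620132, 0.6920692, -0.7879905)
updated quaternion q' = (0.7430, -0.3140, 0.2412, -0.5396)

p' = (-2.5750, 2.6500, -1.2500)
q' = (0.7430, -0.3140, 0.2412, -0.5396)
v' = (-1.1800, -1.0300, 0.9900)
ω' = (-0.0752, 1.2976, -0.5980)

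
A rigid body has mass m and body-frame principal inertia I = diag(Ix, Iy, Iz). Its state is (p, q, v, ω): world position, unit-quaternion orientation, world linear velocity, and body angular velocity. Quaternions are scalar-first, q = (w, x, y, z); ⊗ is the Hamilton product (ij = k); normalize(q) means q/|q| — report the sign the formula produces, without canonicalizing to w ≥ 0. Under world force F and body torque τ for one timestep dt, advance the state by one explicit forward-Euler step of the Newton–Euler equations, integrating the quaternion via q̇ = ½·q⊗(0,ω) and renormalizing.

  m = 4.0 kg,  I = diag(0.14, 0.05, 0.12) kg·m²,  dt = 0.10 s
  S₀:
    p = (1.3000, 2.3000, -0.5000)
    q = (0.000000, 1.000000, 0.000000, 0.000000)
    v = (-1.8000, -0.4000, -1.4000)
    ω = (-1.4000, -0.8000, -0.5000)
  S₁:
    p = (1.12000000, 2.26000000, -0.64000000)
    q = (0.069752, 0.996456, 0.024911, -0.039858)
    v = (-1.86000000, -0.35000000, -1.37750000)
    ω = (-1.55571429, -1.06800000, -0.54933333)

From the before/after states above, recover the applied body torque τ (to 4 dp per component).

τ = (-0.1900, -0.1200, -0.1600)

ω₁ − ω₀ = (-0.15571429, -0.26800000, -0.04933333)
τ = I·(Δω/dt) + ω₀×(Iω₀) = (-0.1900, -0.1200, -0.1600)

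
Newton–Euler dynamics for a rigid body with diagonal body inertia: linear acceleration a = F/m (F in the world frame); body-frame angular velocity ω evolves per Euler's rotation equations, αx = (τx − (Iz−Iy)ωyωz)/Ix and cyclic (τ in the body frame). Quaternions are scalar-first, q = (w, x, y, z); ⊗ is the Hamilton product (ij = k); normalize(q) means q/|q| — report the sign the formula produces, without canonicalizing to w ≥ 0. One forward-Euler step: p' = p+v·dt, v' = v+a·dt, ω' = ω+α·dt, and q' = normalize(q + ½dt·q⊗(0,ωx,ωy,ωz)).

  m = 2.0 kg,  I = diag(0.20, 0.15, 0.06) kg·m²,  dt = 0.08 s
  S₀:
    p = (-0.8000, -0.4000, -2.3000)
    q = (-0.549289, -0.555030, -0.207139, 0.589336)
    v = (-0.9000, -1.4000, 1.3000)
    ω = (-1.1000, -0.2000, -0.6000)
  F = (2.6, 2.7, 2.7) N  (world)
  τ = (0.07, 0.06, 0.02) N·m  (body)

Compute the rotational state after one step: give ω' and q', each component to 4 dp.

precession coupling ω×(Iω) = (-0.0108, 0.0924, -0.0110)
(τ − ω×Iω)/I = (0.4040, -0.2160, 0.5167)
ω' = ω + α·dt = (-1.0677, -0.2173, -0.5587)
q⊗(0,ω) = (-0.2983592, 0.8463685, -0.8714298, 0.2127265)
q + ½dt·q⊗(0,ω), renormalized = (-0.5605, -0.5205, -0.2417, 0.5971)

ω' = (-1.0677, -0.2173, -0.5587)
q' = (-0.5605, -0.5205, -0.2417, 0.5971)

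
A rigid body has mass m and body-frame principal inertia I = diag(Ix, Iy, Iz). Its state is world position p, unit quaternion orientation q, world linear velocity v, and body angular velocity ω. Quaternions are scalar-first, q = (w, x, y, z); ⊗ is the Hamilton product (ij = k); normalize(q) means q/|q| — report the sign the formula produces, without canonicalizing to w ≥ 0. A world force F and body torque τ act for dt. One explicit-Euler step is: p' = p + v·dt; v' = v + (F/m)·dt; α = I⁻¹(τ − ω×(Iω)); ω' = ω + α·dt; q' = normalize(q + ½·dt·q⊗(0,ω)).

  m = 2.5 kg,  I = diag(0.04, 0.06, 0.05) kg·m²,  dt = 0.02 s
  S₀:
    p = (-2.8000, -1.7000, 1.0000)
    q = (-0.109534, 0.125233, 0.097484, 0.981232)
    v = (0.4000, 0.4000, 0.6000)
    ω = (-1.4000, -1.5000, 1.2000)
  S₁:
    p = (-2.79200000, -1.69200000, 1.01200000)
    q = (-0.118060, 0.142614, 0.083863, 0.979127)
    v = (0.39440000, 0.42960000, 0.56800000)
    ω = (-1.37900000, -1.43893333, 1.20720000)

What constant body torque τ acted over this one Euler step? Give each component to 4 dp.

τ = (0.0600, 0.2000, 0.0600)

Δω = ω₁−ω₀ = (0.02100000, 0.06106667, 0.00720000)
applied torque τ = (0.0600, 0.2000, 0.0600)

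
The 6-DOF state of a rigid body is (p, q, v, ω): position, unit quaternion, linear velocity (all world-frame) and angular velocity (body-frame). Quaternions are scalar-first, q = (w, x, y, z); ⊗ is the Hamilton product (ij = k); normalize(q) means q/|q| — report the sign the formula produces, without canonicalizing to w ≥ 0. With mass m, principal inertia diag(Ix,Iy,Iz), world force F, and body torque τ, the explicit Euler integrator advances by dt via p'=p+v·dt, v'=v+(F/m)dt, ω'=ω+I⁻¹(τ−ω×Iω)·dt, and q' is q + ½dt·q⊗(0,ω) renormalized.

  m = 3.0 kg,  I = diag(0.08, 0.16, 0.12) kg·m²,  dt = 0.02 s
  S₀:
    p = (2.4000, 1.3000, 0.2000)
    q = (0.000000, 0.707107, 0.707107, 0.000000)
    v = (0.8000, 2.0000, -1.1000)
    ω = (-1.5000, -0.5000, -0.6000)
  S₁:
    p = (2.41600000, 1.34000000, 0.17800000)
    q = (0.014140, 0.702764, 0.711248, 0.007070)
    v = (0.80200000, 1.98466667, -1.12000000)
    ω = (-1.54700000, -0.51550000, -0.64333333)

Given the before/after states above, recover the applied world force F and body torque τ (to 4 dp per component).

F = (0.3000, -2.3000, -3.0000)
τ = (-0.2000, -0.1600, -0.2000)

velocity change Δv = (0.00200000, -0.01533333, -0.02000000)
applied force F = (0.3000, -2.3000, -3.0000)
ω₁ − ω₀ = (-0.04700000, -0.01550000, -0.04333333)
gyro term ω₀×Iω₀ = (-0.0120, -0.0360, 0.0600)
τ = I·(Δω/dt) + ω₀×(Iω₀) = (-0.2000, -0.1600, -0.2000)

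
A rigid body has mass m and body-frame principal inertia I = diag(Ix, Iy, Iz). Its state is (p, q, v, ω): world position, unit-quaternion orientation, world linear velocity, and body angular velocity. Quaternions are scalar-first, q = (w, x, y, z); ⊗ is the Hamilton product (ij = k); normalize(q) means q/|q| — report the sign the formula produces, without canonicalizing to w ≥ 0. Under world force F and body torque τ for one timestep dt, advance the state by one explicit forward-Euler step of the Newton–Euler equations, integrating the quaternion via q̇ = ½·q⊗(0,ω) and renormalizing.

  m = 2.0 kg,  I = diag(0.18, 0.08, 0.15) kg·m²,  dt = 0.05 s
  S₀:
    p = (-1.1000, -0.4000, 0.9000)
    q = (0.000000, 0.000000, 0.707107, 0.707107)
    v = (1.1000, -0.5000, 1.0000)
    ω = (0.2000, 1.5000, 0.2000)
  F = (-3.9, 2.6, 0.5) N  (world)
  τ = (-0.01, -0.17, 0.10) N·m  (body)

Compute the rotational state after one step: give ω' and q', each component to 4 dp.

(τ − ω×Iω)/I = (-0.1722, -2.1400, 0.8667)
ω + α·dt = (0.1914, 1.3930, 0.2433)
2q̇ = q⊗(0,ω) = (-1.2020819, -0.9192391, 0.1414214, -0.1414214)
q' = normalize(q + ½dt·q⊗(0,ω)) = (-0.0300, -0.0230, 0.7101, 0.7031)

ω' = (0.1914, 1.3930, 0.2433)
q' = (-0.0300, -0.0230, 0.7101, 0.7031)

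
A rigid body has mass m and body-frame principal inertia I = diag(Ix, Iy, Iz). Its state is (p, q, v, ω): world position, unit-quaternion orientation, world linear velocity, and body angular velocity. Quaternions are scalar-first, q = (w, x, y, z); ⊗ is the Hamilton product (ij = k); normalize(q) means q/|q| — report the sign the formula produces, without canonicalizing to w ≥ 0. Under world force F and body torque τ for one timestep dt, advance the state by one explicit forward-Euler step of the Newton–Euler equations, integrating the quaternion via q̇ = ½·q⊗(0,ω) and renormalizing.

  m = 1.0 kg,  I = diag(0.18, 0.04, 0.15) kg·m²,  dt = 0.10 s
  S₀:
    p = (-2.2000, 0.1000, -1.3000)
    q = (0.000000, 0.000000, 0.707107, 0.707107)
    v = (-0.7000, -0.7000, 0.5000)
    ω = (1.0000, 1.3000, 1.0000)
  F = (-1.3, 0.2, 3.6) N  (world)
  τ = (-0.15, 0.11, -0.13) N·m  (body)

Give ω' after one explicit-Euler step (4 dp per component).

(τ − ω×Iω)/I = (-1.6278, 2.0000, 0.3467)
new body rate ω' = (0.8372, 1.5000, 1.0347)

ω' = (0.8372, 1.5000, 1.0347)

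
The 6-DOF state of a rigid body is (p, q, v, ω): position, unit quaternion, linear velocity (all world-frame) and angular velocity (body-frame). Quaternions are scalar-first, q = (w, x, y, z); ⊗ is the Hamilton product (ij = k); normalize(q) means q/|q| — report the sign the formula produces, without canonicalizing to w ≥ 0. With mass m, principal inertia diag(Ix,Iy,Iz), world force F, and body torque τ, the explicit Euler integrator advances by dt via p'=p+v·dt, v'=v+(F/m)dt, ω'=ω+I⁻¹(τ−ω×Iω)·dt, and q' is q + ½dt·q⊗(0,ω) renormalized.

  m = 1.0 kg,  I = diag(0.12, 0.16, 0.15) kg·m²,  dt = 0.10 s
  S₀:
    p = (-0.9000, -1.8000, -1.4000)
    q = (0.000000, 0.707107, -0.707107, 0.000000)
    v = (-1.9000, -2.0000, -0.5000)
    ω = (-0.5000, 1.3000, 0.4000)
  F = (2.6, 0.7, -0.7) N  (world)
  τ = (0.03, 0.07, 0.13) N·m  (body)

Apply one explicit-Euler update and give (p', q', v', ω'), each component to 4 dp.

p' = (-1.0900, -2.0000, -1.4500)
q' = (0.0635, 0.6912, -0.7194, 0.0282)
v' = (-1.6400, -1.9300, -0.5700)
ω' = (-0.4707, 1.3400, 0.5040)

gyro term ω×Iω = (-0.0052, 0.0060, -0.0260)
α = I⁻¹(τ − ω×Iω) = (0.2933, 0.4000, 1.0400)
new body rate ω' = (-0.4707, 1.3400, 0.5040)
2q̇ = q⊗(0,ω) = (1.2727926, -0.2828428, -0.2828428, 0.5656856)
q' = normalize(q + ½dt·q⊗(0,ω)) = (0.0635, 0.6912, -0.7194, 0.0282)
new position p' = (-1.0900, -2.0000, -1.4500)
new velocity v' = (-1.6400, -1.9300, -0.5700)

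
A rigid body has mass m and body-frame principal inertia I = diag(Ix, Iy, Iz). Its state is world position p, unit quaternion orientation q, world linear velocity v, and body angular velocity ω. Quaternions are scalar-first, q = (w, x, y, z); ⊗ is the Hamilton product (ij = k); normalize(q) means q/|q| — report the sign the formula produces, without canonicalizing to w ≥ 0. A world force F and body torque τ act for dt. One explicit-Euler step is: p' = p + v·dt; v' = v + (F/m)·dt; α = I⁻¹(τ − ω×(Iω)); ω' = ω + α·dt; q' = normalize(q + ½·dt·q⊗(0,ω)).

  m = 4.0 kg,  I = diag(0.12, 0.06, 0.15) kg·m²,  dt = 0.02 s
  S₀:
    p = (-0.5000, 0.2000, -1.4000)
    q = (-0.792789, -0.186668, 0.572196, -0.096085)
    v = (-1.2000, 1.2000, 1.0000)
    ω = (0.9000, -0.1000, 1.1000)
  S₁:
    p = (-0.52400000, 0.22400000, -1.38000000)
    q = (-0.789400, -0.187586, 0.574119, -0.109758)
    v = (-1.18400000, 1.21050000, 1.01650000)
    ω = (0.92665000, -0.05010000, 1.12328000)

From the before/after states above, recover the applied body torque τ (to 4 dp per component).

rate change Δω = (0.02665000, 0.04990000, 0.02328000)
gyro term ω₀×Iω₀ = (-0.0099, -0.0297, 0.0054)
τ = I·(Δω/dt) + ω₀×(Iω₀) = (0.1500, 0.1200, 0.1800)

τ = (0.1500, 0.1200, 0.1800)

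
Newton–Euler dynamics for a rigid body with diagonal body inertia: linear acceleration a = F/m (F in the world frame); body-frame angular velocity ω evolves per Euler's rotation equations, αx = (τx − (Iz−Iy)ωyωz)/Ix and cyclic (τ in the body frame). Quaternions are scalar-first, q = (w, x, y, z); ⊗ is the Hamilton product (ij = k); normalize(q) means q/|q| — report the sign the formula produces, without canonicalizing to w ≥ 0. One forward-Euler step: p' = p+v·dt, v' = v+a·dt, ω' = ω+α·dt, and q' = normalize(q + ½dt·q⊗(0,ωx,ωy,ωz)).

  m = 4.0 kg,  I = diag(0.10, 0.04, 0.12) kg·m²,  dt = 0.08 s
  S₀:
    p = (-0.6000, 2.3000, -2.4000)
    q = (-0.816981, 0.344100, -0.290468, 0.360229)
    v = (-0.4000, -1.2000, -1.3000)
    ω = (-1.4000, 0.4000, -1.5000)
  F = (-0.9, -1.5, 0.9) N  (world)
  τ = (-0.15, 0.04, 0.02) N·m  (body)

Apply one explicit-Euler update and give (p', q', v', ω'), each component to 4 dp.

p' = (-0.6320, 2.2040, -2.5040)
q' = (-0.7688, 0.4001, -0.3020, 0.3971)
v' = (-0.4180, -1.2300, -1.2820)
ω' = (-1.4816, 0.5640, -1.5091)

precession coupling ω×(Iω) = (-0.0480, -0.0420, 0.0336)
angular accel α = (-1.0200, 2.0500, -0.1133)
ω + α·dt = (-1.4816, 0.5640, -1.5091)
Hamilton product q⊗(0,ω) = (1.1382707, 1.4353838, -0.3149630, 0.9564563)
q + ½dt·q⊗(0,ω), renormalized = (-0.7688, 0.4001, -0.3020, 0.3971)
a = (-0.2250, -0.3750, 0.2250)
p + v·dt = (-0.6320, 2.2040, -2.5040)
new velocity v' = (-0.4180, -1.2300, -1.2820)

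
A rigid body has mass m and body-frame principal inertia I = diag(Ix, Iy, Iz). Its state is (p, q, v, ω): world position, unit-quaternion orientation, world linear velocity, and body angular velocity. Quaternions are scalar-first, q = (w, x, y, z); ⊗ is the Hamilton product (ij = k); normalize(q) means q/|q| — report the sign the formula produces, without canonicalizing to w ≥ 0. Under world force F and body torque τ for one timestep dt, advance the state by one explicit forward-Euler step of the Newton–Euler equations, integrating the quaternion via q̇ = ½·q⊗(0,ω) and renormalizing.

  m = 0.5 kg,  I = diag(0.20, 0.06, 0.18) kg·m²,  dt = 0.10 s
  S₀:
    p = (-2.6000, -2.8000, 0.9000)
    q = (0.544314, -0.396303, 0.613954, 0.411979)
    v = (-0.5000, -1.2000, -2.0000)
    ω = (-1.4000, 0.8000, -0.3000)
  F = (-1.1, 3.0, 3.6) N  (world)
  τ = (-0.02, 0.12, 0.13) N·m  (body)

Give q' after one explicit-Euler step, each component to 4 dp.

q⊗(0,ω) = (-0.9223937, -1.2758090, -0.2602103, 0.3791990)
q' = normalize(q + ½dt·q⊗(0,ω)) = (0.4965, -0.4586, 0.5989, 0.4295)

q' = (0.4965, -0.4586, 0.5989, 0.4295)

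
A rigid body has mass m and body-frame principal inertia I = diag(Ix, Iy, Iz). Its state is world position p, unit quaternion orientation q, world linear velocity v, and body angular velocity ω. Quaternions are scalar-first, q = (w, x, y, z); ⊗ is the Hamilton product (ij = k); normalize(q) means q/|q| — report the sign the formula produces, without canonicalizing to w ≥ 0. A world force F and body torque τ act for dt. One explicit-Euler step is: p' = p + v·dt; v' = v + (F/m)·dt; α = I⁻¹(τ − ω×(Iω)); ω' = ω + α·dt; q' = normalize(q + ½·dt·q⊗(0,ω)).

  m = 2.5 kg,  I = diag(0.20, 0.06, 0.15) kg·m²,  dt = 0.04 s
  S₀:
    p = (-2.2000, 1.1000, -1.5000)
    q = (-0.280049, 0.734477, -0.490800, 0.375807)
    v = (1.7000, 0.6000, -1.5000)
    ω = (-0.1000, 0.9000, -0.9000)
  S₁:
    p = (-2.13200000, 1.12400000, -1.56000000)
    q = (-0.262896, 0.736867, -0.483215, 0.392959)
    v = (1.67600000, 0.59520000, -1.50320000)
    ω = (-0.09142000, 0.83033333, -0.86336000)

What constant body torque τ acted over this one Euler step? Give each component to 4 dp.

ω₁ − ω₀ = (0.00858000, -0.06966667, 0.03664000)
ω₀×(Iω₀) = (-0.0729, 0.0045, 0.0126)
applied torque τ = (-0.0300, -0.1000, 0.1500)

τ = (-0.0300, -0.1000, 0.1500)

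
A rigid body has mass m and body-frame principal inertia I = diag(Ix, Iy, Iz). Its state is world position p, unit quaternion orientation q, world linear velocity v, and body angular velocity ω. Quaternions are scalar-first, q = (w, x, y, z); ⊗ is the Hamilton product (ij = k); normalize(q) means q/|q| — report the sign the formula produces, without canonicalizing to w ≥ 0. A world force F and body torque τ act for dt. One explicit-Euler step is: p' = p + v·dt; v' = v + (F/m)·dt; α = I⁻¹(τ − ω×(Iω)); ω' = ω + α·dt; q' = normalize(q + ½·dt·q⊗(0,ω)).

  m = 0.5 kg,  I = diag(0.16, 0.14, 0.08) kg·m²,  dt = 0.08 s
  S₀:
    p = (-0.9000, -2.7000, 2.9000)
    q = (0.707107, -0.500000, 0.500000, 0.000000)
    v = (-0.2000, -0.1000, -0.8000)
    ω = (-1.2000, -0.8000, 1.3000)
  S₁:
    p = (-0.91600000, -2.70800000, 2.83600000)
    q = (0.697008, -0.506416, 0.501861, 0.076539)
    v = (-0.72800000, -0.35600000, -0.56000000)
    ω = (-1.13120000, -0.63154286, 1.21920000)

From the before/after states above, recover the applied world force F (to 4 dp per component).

F = (-3.3000, -1.6000, 1.5000)

velocity change Δv = (-0.52800000, -0.25600000, 0.24000000)
m·(v₁−v₀)/dt = (-3.3000, -1.6000, 1.5000)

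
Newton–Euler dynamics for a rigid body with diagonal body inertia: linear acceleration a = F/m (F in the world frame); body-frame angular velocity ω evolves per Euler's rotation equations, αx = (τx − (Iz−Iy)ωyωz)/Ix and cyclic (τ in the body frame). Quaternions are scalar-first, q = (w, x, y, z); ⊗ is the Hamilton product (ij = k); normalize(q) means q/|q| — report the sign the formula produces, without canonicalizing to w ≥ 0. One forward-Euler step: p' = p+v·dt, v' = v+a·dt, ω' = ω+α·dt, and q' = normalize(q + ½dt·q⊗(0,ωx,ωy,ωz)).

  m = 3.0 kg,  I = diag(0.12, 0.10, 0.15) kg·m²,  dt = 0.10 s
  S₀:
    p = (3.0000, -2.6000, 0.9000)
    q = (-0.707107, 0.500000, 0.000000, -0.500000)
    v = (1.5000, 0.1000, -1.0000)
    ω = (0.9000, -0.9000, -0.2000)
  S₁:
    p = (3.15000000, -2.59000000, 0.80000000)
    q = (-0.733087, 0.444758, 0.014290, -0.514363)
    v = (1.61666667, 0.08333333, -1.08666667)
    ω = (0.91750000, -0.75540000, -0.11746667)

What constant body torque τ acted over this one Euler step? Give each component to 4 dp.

τ = (0.0300, 0.1500, 0.1400)

rate change Δω = (0.01750000, 0.14460000, 0.08253333)
τ = I·(Δω/dt) + ω₀×(Iω₀) = (0.0300, 0.1500, 0.1400)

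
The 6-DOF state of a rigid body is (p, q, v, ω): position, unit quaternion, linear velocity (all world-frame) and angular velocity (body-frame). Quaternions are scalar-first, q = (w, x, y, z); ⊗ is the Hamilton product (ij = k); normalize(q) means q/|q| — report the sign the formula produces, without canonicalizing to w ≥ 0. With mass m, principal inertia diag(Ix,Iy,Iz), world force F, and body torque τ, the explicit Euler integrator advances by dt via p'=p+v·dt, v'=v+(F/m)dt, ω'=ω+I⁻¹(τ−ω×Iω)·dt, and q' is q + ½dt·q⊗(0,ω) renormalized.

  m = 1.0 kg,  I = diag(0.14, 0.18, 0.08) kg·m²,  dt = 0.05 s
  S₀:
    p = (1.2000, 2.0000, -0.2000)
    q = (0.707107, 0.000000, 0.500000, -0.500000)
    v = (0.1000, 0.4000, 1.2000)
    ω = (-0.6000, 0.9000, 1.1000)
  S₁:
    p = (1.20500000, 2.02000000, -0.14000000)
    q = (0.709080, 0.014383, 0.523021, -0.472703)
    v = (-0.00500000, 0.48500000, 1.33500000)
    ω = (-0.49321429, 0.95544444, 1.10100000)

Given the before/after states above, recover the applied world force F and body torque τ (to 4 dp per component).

F = (-2.1000, 1.7000, 2.7000)
τ = (0.2000, 0.1600, -0.0200)

rate change Δω = (0.10678571, 0.05544444, 0.00100000)
I·α + gyro = (0.2000, 0.1600, -0.0200)
Δv = v₁−v₀ = (-0.10500000, 0.08500000, 0.13500000)
F = m·Δv/dt = (-2.1000, 1.7000, 2.7000)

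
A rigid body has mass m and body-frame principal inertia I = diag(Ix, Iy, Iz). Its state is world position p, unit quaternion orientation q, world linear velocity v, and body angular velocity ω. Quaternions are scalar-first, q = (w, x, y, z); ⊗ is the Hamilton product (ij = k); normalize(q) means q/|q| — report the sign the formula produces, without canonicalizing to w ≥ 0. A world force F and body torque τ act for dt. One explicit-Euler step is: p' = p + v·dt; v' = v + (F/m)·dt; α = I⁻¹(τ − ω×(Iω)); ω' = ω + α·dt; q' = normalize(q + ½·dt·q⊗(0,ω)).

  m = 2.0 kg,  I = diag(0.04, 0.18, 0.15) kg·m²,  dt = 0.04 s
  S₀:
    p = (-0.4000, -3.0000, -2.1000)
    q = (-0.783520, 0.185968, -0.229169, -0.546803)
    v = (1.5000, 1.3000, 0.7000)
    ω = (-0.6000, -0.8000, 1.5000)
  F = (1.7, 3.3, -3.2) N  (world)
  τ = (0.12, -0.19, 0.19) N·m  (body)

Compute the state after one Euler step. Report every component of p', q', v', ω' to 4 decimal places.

a = (0.8500, 1.6500, -1.6000)
p' = p + v·dt = (-0.3400, -2.9480, -2.0720)
v + (F/m)dt = (1.5340, 1.3660, 0.6360)
(τ − ω×Iω)/I = (2.1000, -1.6056, 0.8187)
new body rate ω' = (-0.5160, -0.8642, 1.5327)
Hamilton product q⊗(0,ω) = (0.7484501, -0.3110839, 0.6759458, -1.4615558)
q + ½dt·q⊗(0,ω), renormalized = (-0.7681, 0.1796, -0.2155, -0.5757)

p' = (-0.3400, -2.9480, -2.0720)
q' = (-0.7681, 0.1796, -0.2155, -0.5757)
v' = (1.5340, 1.3660, 0.6360)
ω' = (-0.5160, -0.8642, 1.5327)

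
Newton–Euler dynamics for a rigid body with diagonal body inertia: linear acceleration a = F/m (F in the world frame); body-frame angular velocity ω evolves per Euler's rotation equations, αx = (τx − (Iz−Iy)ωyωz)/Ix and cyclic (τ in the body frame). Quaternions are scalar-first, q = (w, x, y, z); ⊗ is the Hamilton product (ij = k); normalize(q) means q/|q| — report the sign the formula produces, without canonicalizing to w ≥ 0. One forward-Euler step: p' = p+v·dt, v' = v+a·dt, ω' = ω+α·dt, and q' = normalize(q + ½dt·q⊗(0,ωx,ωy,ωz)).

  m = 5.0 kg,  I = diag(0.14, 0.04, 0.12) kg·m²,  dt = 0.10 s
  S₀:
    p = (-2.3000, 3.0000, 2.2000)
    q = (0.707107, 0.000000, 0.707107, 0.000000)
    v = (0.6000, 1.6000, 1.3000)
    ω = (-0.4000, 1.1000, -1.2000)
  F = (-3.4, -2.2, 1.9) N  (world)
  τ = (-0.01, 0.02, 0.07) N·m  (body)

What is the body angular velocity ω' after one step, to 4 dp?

(τ − ω×Iω)/I = (0.6829, 0.2600, 0.2167)
new body rate ω' = (-0.3317, 1.1260, -1.1783)

ω' = (-0.3317, 1.1260, -1.1783)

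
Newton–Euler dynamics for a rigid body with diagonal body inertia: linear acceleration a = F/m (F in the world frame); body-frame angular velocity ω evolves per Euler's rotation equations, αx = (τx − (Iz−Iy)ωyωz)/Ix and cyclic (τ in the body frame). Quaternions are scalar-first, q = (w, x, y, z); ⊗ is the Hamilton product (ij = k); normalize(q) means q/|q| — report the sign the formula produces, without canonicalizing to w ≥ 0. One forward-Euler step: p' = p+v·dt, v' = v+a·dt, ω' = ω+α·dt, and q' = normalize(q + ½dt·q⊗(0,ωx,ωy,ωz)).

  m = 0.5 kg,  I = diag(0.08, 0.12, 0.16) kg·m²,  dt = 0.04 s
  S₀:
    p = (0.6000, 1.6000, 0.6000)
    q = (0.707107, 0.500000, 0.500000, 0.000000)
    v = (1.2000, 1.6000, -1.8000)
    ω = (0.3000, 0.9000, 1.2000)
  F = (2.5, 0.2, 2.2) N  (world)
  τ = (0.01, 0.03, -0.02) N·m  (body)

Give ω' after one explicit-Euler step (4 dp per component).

ω' = (0.2834, 0.9196, 1.1923)

precession coupling ω×(Iω) = (0.0432, -0.0288, 0.0108)
α = I⁻¹(τ − ω×Iω) = (-0.4150, 0.4900, -0.1925)
ω + α·dt = (0.2834, 0.9196, 1.1923)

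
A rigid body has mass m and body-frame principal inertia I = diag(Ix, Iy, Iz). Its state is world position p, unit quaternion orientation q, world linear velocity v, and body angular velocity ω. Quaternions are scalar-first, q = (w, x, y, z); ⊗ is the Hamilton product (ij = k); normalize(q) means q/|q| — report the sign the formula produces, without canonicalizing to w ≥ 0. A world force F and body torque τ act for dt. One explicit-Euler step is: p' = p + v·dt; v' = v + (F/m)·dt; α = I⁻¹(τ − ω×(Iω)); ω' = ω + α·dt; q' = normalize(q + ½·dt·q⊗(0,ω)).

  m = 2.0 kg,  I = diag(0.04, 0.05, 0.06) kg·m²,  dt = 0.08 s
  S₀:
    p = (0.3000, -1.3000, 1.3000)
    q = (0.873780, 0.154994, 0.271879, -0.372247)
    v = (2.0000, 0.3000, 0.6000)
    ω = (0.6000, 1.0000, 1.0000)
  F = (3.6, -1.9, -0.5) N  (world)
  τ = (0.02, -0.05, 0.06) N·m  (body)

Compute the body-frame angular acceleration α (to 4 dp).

α = (0.2500, -0.7600, 0.9000)

gyro term ω×Iω = (0.0100, -0.0120, 0.0060)
α = I⁻¹(τ − ω×Iω) = (0.2500, -0.7600, 0.9000)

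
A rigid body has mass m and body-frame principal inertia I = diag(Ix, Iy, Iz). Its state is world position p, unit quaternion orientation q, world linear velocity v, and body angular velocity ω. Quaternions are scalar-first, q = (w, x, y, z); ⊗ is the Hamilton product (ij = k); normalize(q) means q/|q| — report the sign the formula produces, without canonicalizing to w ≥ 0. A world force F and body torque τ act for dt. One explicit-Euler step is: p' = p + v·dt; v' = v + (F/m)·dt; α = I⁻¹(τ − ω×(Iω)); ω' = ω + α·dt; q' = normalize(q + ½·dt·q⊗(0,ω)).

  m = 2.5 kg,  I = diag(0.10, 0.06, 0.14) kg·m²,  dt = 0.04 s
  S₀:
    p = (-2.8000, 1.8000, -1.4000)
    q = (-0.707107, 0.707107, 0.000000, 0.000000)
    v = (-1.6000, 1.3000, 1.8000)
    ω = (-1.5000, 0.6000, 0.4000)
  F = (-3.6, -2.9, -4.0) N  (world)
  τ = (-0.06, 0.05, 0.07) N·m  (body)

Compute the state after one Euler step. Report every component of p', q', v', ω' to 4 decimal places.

p' = (-2.8640, 1.8520, -1.3280)
q' = (-0.6855, 0.7279, -0.0141, 0.0028)
v' = (-1.6576, 1.2536, 1.7360)
ω' = (-1.5317, 0.6173, 0.4097)

p + v·dt = (-2.8640, 1.8520, -1.3280)
new velocity v' = (-1.6576, 1.2536, 1.7360)
angular accel α = (-0.7920, 0.4333, 0.2429)
new body rate ω' = (-1.5317, 0.6173, 0.4097)
q⊗(0,ω) = (1.0606605, 1.0606605, -0.7071070, 0.1414214)
q' = normalize(q + ½dt·q⊗(0,ω)) = (-0.6855, 0.7279, -0.0141, 0.0028)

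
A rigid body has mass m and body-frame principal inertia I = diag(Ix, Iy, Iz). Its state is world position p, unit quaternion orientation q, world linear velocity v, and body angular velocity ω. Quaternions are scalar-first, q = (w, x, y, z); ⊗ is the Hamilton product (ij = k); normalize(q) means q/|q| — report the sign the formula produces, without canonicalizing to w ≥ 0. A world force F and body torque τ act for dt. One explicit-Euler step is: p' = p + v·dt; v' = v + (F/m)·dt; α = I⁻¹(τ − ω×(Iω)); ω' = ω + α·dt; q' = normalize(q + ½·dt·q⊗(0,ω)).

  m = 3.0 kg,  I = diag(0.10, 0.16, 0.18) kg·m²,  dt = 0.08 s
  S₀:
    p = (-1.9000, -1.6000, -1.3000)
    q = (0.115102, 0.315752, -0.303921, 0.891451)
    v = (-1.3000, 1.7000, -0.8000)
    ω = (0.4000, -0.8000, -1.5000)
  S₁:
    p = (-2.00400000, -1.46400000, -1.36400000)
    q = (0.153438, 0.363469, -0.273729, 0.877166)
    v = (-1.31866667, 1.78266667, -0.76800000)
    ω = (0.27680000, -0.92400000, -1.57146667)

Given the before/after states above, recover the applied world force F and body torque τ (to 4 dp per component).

F = (-0.7000, 3.1000, 1.2000)
τ = (-0.1300, -0.2000, -0.1800)

ω₁ − ω₀ = (-0.12320000, -0.12400000, -0.07146667)
precession coupling = (0.0240, 0.0480, -0.0192)
τ = I·(Δω/dt) + ω₀×(Iω₀) = (-0.1300, -0.2000, -0.1800)
v₁ − v₀ = (-0.01866667, 0.08266667, 0.03200000)
F = m·Δv/dt = (-0.7000, 3.1000, 1.2000)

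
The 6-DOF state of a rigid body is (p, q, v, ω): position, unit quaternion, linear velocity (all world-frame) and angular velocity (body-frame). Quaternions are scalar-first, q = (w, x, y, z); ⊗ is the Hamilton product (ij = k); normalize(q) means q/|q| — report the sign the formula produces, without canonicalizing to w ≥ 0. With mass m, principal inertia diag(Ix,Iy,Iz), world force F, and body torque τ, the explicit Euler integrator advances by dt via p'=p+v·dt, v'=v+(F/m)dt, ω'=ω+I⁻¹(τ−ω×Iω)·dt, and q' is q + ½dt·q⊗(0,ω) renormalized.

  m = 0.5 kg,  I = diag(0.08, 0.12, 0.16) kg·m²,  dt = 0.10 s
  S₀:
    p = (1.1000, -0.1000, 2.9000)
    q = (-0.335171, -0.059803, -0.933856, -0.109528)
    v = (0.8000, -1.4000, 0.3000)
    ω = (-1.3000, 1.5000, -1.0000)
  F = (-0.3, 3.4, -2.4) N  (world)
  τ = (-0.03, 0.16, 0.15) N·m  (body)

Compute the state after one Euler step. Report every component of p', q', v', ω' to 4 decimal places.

p' = (1.1800, -0.2400, 2.9300)
q' = (-0.2728, 0.0168, -0.9490, -0.1570)
v' = (0.7400, -0.7200, -0.1800)
ω' = (-1.2625, 1.7200, -0.8575)

gyro term ω×Iω = (-0.0600, -0.1040, -0.0780)
α = I⁻¹(τ − ω×Iω) = (0.3750, 2.2000, 1.4250)
ω + α·dt = (-1.2625, 1.7200, -0.8575)
2q̇ = q⊗(0,ω) = (1.2135121, 1.5338703, -0.4201731, -0.9685463)
updated quaternion q' = (-0.2728, 0.0168, -0.9490, -0.1570)
new position p' = (1.1800, -0.2400, 2.9300)
v + (F/m)dt = (0.7400, -0.7200, -0.1800)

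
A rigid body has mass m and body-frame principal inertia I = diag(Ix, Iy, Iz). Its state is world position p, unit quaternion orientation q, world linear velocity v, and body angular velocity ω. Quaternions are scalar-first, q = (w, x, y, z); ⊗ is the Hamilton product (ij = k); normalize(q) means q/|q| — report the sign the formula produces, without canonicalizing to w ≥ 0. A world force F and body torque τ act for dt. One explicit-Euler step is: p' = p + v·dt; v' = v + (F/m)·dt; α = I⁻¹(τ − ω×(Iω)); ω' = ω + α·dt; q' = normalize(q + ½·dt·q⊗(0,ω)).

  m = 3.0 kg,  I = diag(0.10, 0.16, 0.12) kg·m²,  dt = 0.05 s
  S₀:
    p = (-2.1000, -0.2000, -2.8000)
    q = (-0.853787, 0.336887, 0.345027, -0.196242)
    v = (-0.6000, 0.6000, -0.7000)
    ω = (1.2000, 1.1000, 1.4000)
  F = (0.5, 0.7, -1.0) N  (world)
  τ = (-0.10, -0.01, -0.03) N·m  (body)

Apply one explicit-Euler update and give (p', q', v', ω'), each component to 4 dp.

p' = (-2.1300, -0.1700, -2.8350)
q' = (-0.8653, 0.3283, 0.3034, -0.2269)
v' = (-0.5917, 0.6117, -0.7167)
ω' = (1.1808, 1.1074, 1.3545)

new position p' = (-2.1300, -0.1700, -2.8350)
new velocity v' = (-0.5917, 0.6117, -0.7167)
angular accel α = (-0.3840, 0.1475, -0.9100)
new body rate ω' = (1.1808, 1.1074, 1.3545)
Hamilton product q⊗(0,ω) = (-0.5090553, -0.3256404, -1.6462979, -1.2387585)
q + ½dt·q⊗(0,ω), renormalized = (-0.8653, 0.3283, 0.3034, -0.2269)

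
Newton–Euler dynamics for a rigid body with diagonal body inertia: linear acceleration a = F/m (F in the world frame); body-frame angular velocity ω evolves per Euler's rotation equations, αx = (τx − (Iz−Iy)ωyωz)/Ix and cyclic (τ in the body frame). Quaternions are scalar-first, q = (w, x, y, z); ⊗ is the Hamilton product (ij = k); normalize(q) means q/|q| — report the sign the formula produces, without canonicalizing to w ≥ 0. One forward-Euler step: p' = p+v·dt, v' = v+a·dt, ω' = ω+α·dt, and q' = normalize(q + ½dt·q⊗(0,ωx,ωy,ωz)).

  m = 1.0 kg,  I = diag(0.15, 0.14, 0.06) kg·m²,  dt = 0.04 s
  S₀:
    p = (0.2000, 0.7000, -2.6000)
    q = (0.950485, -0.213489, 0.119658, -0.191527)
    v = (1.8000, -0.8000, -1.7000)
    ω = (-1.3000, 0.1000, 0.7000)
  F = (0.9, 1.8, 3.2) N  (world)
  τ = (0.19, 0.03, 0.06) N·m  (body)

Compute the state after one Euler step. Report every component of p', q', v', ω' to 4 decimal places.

precession coupling ω×(Iω) = (-0.0056, -0.0819, 0.0013)
α = I⁻¹(τ − ω×Iω) = (1.3040, 0.7993, 0.9783)
ω + α·dt = (-1.2478, 0.1320, 0.7391)
Hamilton product q⊗(0,ω) = (-0.1554326, -1.1327172, 0.4934759, 0.7995460)
updated quaternion q' = (0.9470, -0.2360, 0.1295, -0.1755)
a = F/m = (0.9000, 1.8000, 3.2000)
new position p' = (0.2720, 0.6680, -2.6680)
v + (F/m)dt = (1.8360, -0.7280, -1.5720)

p' = (0.2720, 0.6680, -2.6680)
q' = (0.9470, -0.2360, 0.1295, -0.1755)
v' = (1.8360, -0.7280, -1.5720)
ω' = (-1.2478, 0.1320, 0.7391)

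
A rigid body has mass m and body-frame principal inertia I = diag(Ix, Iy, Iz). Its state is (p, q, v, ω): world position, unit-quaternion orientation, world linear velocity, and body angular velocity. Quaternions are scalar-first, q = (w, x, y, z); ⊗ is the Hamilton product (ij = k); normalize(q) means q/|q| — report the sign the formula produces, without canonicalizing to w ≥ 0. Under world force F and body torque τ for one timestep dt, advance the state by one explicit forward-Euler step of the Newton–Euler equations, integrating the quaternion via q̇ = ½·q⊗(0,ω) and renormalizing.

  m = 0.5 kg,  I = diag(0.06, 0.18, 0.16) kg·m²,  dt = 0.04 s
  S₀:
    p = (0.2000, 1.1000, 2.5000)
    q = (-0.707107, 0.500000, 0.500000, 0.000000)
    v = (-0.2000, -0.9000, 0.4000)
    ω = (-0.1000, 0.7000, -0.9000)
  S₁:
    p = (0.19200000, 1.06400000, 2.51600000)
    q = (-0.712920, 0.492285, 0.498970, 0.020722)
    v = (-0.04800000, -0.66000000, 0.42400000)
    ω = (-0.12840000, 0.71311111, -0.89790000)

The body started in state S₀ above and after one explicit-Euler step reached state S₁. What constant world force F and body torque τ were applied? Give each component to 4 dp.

F = (1.9000, 3.0000, 0.3000)
τ = (-0.0300, 0.0500, 0.0000)

Δω = ω₁−ω₀ = (-0.02840000, 0.01311111, 0.00210000)
applied torque τ = (-0.0300, 0.0500, 0.0000)
v₁ − v₀ = (0.15200000, 0.24000000, 0.02400000)
F = m·Δv/dt = (1.9000, 3.0000, 0.3000)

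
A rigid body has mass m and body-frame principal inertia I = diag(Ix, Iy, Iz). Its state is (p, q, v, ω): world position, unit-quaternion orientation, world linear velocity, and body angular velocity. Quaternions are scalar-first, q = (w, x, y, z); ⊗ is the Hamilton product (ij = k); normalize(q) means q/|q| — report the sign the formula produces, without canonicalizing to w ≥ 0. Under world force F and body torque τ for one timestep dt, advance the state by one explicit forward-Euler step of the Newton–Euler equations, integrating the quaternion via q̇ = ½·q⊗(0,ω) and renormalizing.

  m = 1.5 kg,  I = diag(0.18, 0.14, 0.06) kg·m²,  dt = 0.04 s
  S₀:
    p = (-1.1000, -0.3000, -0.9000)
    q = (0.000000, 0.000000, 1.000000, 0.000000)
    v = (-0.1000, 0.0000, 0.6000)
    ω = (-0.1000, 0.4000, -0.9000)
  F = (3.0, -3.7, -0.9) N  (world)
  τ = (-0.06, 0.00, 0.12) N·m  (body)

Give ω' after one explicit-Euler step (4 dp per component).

angular accel α = (-0.4933, -0.0771, 1.9733)
ω + α·dt = (-0.1197, 0.3969, -0.8211)

ω' = (-0.1197, 0.3969, -0.8211)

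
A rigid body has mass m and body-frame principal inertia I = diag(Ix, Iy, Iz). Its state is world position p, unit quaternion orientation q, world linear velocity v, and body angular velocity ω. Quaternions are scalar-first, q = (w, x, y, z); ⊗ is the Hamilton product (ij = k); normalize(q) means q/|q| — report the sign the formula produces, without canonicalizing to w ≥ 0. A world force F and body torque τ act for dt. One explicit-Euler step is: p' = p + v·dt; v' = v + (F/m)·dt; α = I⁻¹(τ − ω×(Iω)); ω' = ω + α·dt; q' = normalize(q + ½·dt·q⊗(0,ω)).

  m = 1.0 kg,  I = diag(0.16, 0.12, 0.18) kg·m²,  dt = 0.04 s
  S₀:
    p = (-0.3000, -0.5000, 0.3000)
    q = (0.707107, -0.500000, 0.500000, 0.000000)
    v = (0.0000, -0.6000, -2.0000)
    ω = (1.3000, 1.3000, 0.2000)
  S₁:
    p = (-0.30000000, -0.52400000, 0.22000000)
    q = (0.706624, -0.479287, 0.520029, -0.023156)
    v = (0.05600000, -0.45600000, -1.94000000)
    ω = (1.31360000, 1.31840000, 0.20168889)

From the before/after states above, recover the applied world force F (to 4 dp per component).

F = (1.4000, 3.6000, 1.5000)

Δv = v₁−v₀ = (0.05600000, 0.14400000, 0.06000000)
F = m·Δv/dt = (1.4000, 3.6000, 1.5000)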